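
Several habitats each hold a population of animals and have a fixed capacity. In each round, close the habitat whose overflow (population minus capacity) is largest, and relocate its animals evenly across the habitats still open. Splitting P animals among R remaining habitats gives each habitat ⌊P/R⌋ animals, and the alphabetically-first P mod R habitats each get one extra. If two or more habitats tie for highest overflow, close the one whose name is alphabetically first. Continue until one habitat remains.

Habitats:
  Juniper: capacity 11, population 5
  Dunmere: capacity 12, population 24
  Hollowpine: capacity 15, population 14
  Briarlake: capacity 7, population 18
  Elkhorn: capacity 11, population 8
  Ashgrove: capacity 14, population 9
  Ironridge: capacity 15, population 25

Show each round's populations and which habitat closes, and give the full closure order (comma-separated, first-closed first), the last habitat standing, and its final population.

Closure order: Dunmere, Briarlake, Ironridge, Hollowpine, Elkhorn, Ashgrove
Last habitat: Juniper with 103 animals

Round 1: Ashgrove=9 Briarlake=18 Dunmere=24 Elkhorn=8 Hollowpine=14 Ironridge=25 Juniper=5 → close Dunmere (overflow 12)
  24÷6 = 4 each, +1 to first 0
Round 2: Ashgrove=13 Briarlake=22 Elkhorn=12 Hollowpine=18 Ironridge=29 Juniper=9 → close Briarlake (overflow 15)
  22÷5 = 4 each, +1 to first 2
Round 3: Ashgrove=18 Elkhorn=17 Hollowpine=22 Ironridge=33 Juniper=13 → close Ironridge (overflow 18)
  33÷4 = 8 each, +1 to first 1
Round 4: Ashgrove=27 Elkhorn=25 Hollowpine=30 Juniper=21 → close Hollowpine (overflow 15)
  30÷3 = 10 each, +1 to first 0
Round 5: Ashgrove=37 Elkhorn=35 Juniper=31 → close Elkhorn (overflow 24)
  35÷2 = 17 each, +1 to first 1
Round 6: Ashgrove=55 Juniper=48 → close Ashgrove (overflow 41)
  55÷1 = 55 each, +1 to first 0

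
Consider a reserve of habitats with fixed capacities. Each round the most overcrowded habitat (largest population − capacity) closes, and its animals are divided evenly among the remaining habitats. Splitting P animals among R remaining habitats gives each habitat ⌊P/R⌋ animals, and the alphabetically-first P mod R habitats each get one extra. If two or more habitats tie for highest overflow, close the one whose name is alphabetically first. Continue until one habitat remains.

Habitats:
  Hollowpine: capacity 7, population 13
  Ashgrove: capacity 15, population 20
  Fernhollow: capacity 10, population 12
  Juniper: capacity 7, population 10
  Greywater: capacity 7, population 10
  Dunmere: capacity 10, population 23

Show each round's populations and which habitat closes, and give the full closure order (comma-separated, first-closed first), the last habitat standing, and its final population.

Closure order: Dunmere, Ashgrove, Hollowpine, Fernhollow, Greywater
Last habitat: Juniper with 88 animals

Round 1: Ashgrove=20 Dunmere=23 Fernhollow=12 Greywater=10 Hollowpine=13 Juniper=10 → close Dunmere (overflow 13)
  23÷5 = 4 each, +1 to first 3
Round 2: Ashgrove=25 Fernhollow=17 Greywater=15 Hollowpine=17 Juniper=14 → close Ashgrove (overflow 10)
  25÷4 = 6 each, +1 to first 1
Round 3: Fernhollow=24 Greywater=21 Hollowpine=23 Juniper=20 → close Hollowpine (overflow 16)
  23÷3 = 7 each, +1 to first 2
Round 4: Fernhollow=32 Greywater=29 Juniper=27 → close Fernhollow (overflow 22)
  32÷2 = 16 each, +1 to first 0
Round 5: Greywater=45 Juniper=43 → close Greywater (overflow 38)
  45÷1 = 45 each, +1 to first 0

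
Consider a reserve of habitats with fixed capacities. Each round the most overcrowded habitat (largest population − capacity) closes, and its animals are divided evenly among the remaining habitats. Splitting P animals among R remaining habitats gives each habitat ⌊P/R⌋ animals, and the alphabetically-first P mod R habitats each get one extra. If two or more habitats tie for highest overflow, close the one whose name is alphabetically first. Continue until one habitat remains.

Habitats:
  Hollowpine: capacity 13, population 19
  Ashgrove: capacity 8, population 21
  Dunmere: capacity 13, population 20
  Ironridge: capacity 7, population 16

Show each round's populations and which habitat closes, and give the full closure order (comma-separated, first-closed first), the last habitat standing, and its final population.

Round 1: Ashgrove=21 Dunmere=20 Hollowpine=19 Ironridge=16 → close Ashgrove (overflow 13)
  21÷3 = 7 each, +1 to first 0
Round 2: Dunmere=27 Hollowpine=26 Ironridge=23 → close Ironridge (overflow 16)
  23÷2 = 11 each, +1 to first 1
Round 3: Dunmere=39 Hollowpine=37 → close Dunmere (overflow 26)
  39÷1 = 39 each, +1 to first 0

Closure order: Ashgrove, Ironridge, Dunmere
Last habitat: Hollowpine with 76 animals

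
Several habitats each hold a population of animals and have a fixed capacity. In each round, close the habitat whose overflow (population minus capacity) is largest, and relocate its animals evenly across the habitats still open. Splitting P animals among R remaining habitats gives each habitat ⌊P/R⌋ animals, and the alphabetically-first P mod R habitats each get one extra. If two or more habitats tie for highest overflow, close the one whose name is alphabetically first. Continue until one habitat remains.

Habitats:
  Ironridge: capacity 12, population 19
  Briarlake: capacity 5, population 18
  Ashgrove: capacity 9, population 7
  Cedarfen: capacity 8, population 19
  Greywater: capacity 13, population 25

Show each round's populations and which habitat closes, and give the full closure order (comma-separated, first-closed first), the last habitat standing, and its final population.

Closure order: Briarlake, Cedarfen, Greywater, Ironridge
Last habitat: Ashgrove with 88 animals

Round 1: Ashgrove=7 Briarlake=18 Cedarfen=19 Greywater=25 Ironridge=19 → close Briarlake (overflow 13)
  18÷4 = 4 each, +1 to first 2
Round 2: Ashgrove=12 Cedarfen=24 Greywater=29 Ironridge=23 → close Cedarfen (overflow 16)
  24÷3 = 8 each, +1 to first 0
Round 3: Ashgrove=20 Greywater=37 Ironridge=31 → close Greywater (overflow 24)
  37÷2 = 18 each, +1 to first 1
Round 4: Ashgrove=39 Ironridge=49 → close Ironridge (overflow 37)
  49÷1 = 49 each, +1 to first 0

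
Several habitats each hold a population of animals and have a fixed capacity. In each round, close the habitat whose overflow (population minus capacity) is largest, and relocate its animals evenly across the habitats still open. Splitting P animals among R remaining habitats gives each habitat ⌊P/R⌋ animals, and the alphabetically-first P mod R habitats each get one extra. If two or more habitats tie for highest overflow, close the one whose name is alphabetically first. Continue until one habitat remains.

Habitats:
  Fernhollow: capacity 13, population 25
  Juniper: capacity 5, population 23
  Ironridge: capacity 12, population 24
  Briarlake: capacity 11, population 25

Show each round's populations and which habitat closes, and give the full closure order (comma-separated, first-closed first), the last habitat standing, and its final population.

Round 1: Briarlake=25 Fernhollow=25 Ironridge=24 Juniper=23 → close Juniper (overflow 18)
  23÷3 = 7 each, +1 to first 2
Round 2: Briarlake=33 Fernhollow=33 Ironridge=31 → close Briarlake (overflow 22)
  33÷2 = 16 each, +1 to first 1
Round 3: Fernhollow=50 Ironridge=47 → close Fernhollow (overflow 37)
  50÷1 = 50 each, +1 to first 0

Closure order: Juniper, Briarlake, Fernhollow
Last habitat: Ironridge with 97 animals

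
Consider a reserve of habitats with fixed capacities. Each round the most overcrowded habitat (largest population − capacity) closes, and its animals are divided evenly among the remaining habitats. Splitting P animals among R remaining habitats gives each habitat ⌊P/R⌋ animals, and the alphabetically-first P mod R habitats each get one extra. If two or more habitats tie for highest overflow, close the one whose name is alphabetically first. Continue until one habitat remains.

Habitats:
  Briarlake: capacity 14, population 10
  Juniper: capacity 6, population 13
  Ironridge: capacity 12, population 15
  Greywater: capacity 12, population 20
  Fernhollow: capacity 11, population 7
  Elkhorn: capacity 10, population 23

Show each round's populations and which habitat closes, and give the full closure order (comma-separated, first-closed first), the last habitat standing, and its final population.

Closure order: Elkhorn, Greywater, Juniper, Ironridge, Briarlake
Last habitat: Fernhollow with 88 animals

Round 1: Briarlake=10 Elkhorn=23 Fernhollow=7 Greywater=20 Ironridge=15 Juniper=13 → close Elkhorn (overflow 13)
  23÷5 = 4 each, +1 to first 3
Round 2: Briarlake=15 Fernhollow=12 Greywater=25 Ironridge=19 Juniper=17 → close Greywater (overflow 13)
  25÷4 = 6 each, +1 to first 1
Round 3: Briarlake=22 Fernhollow=18 Ironridge=25 Juniper=23 → close Juniper (overflow 17)
  23÷3 = 7 each, +1 to first 2
Round 4: Briarlake=30 Fernhollow=26 Ironridge=32 → close Ironridge (overflow 20)
  32÷2 = 16 each, +1 to first 0
Round 5: Briarlake=46 Fernhollow=42 → close Briarlake (overflow 32)
  46÷1 = 46 each, +1 to first 0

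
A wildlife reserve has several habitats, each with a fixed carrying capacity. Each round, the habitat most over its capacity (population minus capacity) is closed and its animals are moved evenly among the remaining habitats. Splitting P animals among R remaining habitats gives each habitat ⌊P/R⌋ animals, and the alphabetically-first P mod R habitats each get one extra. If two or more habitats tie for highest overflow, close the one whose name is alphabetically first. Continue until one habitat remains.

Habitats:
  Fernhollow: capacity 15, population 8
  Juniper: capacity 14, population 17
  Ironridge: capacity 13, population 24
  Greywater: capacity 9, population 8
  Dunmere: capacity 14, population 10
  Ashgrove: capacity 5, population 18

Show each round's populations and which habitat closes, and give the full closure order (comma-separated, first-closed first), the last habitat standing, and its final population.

Closure order: Ashgrove, Ironridge, Juniper, Greywater, Dunmere
Last habitat: Fernhollow with 85 animals

Round 1: Ashgrove=18 Dunmere=10 Fernhollow=8 Greywater=8 Ironridge=24 Juniper=17 → close Ashgrove (overflow 13)
  18÷5 = 3 each, +1 to first 3
Round 2: Dunmere=14 Fernhollow=12 Greywater=12 Ironridge=27 Juniper=20 → close Ironridge (overflow 14)
  27÷4 = 6 each, +1 to first 3
Round 3: Dunmere=21 Fernhollow=19 Greywater=19 Juniper=26 → close Juniper (overflow 12)
  26÷3 = 8 each, +1 to first 2
Round 4: Dunmere=30 Fernhollow=28 Greywater=27 → close Greywater (overflow 18)
  27÷2 = 13 each, +1 to first 1
Round 5: Dunmere=44 Fernhollow=41 → close Dunmere (overflow 30)
  44÷1 = 44 each, +1 to first 0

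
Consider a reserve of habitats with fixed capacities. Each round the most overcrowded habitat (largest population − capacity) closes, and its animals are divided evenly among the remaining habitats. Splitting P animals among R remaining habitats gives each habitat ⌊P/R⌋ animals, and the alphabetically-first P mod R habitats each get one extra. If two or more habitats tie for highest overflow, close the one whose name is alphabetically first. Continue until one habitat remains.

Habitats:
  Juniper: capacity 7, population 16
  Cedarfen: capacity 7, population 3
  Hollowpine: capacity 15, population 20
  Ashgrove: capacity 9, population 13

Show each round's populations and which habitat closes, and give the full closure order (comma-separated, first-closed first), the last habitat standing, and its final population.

Closure order: Juniper, Ashgrove, Hollowpine
Last habitat: Cedarfen with 52 animals

Round 1: Ashgrove=13 Cedarfen=3 Hollowpine=20 Juniper=16 → close Juniper (overflow 9)
  16÷3 = 5 each, +1 to first 1
Round 2: Ashgrove=19 Cedarfen=8 Hollowpine=25 → close Ashgrove (overflow 10)
  19÷2 = 9 each, +1 to first 1
Round 3: Cedarfen=18 Hollowpine=34 → close Hollowpine (overflow 19)
  34÷1 = 34 each, +1 to first 0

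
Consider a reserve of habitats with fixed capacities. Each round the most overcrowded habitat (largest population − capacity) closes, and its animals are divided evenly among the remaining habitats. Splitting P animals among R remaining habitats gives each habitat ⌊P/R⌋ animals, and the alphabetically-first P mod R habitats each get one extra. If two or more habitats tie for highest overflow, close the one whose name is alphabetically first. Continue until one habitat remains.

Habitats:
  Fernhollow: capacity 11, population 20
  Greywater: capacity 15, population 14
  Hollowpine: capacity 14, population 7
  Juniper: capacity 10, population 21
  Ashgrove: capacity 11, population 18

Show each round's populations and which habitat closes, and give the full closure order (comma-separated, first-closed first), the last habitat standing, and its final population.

Closure order: Juniper, Fernhollow, Ashgrove, Greywater
Last habitat: Hollowpine with 80 animals

Round 1: Ashgrove=18 Fernhollow=20 Greywater=14 Hollowpine=7 Juniper=21 → close Juniper (overflow 11)
  21÷4 = 5 each, +1 to first 1
Round 2: Ashgrove=24 Fernhollow=25 Greywater=19 Hollowpine=12 → close Fernhollow (overflow 14)
  25÷3 = 8 each, +1 to first 1
Round 3: Ashgrove=33 Greywater=27 Hollowpine=20 → close Ashgrove (overflow 22)
  33÷2 = 16 each, +1 to first 1
Round 4: Greywater=44 Hollowpine=36 → close Greywater (overflow 29)
  44÷1 = 44 each, +1 to first 0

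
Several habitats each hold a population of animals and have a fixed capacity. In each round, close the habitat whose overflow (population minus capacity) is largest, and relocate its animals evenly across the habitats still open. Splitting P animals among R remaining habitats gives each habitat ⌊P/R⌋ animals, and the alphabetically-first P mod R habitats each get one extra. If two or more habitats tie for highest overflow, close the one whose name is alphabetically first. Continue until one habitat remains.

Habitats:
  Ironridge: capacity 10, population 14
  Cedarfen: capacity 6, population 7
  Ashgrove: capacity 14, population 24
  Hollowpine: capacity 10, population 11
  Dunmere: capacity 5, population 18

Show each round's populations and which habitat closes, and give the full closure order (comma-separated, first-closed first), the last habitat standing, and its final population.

Closure order: Dunmere, Ashgrove, Ironridge, Cedarfen
Last habitat: Hollowpine with 74 animals

Round 1: Ashgrove=24 Cedarfen=7 Dunmere=18 Hollowpine=11 Ironridge=14 → close Dunmere (overflow 13)
  18÷4 = 4 each, +1 to first 2
Round 2: Ashgrove=29 Cedarfen=12 Hollowpine=15 Ironridge=18 → close Ashgrove (overflow 15)
  29÷3 = 9 each, +1 to first 2
Round 3: Cedarfen=22 Hollowpine=25 Ironridge=27 → close Ironridge (overflow 17)
  27÷2 = 13 each, +1 to first 1
Round 4: Cedarfen=36 Hollowpine=38 → close Cedarfen (overflow 30)
  36÷1 = 36 each, +1 to first 0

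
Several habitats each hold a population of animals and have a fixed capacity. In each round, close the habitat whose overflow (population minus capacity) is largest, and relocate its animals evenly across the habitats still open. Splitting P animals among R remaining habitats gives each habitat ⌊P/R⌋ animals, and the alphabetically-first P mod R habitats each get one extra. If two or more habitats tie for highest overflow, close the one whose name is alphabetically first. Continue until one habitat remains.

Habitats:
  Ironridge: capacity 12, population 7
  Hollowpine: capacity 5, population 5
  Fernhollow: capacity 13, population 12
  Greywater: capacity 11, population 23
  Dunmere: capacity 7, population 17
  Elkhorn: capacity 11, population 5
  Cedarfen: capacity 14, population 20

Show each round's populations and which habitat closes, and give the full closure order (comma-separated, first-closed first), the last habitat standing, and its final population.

Round 1: Cedarfen=20 Dunmere=17 Elkhorn=5 Fernhollow=12 Greywater=23 Hollowpine=5 Ironridge=7 → close Greywater (overflow 12)
  23÷6 = 3 each, +1 to first 5
Round 2: Cedarfen=24 Dunmere=21 Elkhorn=9 Fernhollow=16 Hollowpine=9 Ironridge=10 → close Dunmere (overflow 14)
  21÷5 = 4 each, +1 to first 1
Round 3: Cedarfen=29 Elkhorn=13 Fernhollow=20 Hollowpine=13 Ironridge=14 → close Cedarfen (overflow 15)
  29÷4 = 7 each, +1 to first 1
Round 4: Elkhorn=21 Fernhollow=27 Hollowpine=20 Ironridge=21 → close Hollowpine (overflow 15)
  20÷3 = 6 each, +1 to first 2
Round 5: Elkhorn=28 Fernhollow=34 Ironridge=27 → close Fernhollow (overflow 21)
  34÷2 = 17 each, +1 to first 0
Round 6: Elkhorn=45 Ironridge=44 → close Elkhorn (overflow 34)
  45÷1 = 45 each, +1 to first 0

Closure order: Greywater, Dunmere, Cedarfen, Hollowpine, Fernhollow, Elkhorn
Last habitat: Ironridge with 89 animals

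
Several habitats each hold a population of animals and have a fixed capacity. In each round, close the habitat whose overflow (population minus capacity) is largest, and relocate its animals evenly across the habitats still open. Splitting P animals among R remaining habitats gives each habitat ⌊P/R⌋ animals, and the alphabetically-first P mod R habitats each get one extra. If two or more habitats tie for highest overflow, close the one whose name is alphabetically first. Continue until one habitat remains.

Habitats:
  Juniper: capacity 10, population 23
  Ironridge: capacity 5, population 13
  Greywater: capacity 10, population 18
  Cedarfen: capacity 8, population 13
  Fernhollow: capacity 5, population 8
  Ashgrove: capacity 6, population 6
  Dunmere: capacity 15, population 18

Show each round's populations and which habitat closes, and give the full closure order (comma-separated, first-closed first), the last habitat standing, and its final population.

Closure order: Juniper, Greywater, Ironridge, Cedarfen, Dunmere, Fernhollow
Last habitat: Ashgrove with 99 animals

Round 1: Ashgrove=6 Cedarfen=13 Dunmere=18 Fernhollow=8 Greywater=18 Ironridge=13 Juniper=23 → close Juniper (overflow 13)
  23÷6 = 3 each, +1 to first 5
Round 2: Ashgrove=10 Cedarfen=17 Dunmere=22 Fernhollow=12 Greywater=22 Ironridge=16 → close Greywater (overflow 12)
  22÷5 = 4 each, +1 to first 2
Round 3: Ashgrove=15 Cedarfen=22 Dunmere=26 Fernhollow=16 Ironridge=20 → close Ironridge (overflow 15)
  20÷4 = 5 each, +1 to first 0
Round 4: Ashgrove=20 Cedarfen=27 Dunmere=31 Fernhollow=21 → close Cedarfen (overflow 19)
  27÷3 = 9 each, +1 to first 0
Round 5: Ashgrove=29 Dunmere=40 Fernhollow=30 → close Dunmere (overflow 25)
  40÷2 = 20 each, +1 to first 0
Round 6: Ashgrove=49 Fernhollow=50 → close Fernhollow (overflow 45)
  50÷1 = 50 each, +1 to first 0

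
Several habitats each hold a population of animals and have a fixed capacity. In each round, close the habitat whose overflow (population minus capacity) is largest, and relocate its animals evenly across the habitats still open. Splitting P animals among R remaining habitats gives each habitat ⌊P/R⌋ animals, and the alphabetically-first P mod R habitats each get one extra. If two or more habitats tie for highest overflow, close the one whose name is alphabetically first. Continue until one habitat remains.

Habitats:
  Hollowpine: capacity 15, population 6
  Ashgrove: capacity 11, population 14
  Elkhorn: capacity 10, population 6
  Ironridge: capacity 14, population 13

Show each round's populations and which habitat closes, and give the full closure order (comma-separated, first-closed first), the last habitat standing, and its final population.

Round 1: Ashgrove=14 Elkhorn=6 Hollowpine=6 Ironridge=13 → close Ashgrove (overflow 3)
  14÷3 = 4 each, +1 to first 2
Round 2: Elkhorn=11 Hollowpine=11 Ironridge=17 → close Ironridge (overflow 3)
  17÷2 = 8 each, +1 to first 1
Round 3: Elkhorn=20 Hollowpine=19 → close Elkhorn (overflow 10)
  20÷1 = 20 each, +1 to first 0

Closure order: Ashgrove, Ironridge, Elkhorn
Last habitat: Hollowpine with 39 animals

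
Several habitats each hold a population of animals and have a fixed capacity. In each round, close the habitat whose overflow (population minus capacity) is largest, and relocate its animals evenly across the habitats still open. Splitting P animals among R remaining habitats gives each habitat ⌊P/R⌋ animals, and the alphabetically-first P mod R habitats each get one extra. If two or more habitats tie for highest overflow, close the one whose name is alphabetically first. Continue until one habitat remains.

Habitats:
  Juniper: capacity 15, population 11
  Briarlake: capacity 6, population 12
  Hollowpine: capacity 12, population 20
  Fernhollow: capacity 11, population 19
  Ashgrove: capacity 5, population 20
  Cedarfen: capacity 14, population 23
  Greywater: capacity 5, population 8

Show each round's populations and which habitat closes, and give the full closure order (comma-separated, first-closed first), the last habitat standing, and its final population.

Closure order: Ashgrove, Cedarfen, Fernhollow, Briarlake, Hollowpine, Greywater
Last habitat: Juniper with 113 animals

Round 1: Ashgrove=20 Briarlake=12 Cedarfen=23 Fernhollow=19 Greywater=8 Hollowpine=20 Juniper=11 → close Ashgrove (overflow 15)
  20÷6 = 3 each, +1 to first 2
Round 2: Briarlake=16 Cedarfen=27 Fernhollow=22 Greywater=11 Hollowpine=23 Juniper=14 → close Cedarfen (overflow 13)
  27÷5 = 5 each, +1 to first 2
Round 3: Briarlake=22 Fernhollow=28 Greywater=16 Hollowpine=28 Juniper=19 → close Fernhollow (overflow 17)
  28÷4 = 7 each, +1 to first 0
Round 4: Briarlake=29 Greywater=23 Hollowpine=35 Juniper=26 → close Briarlake (overflow 23)
  29÷3 = 9 each, +1 to first 2
Round 5: Greywater=33 Hollowpine=45 Juniper=35 → close Hollowpine (overflow 33)
  45÷2 = 22 each, +1 to first 1
Round 6: Greywater=56 Juniper=57 → close Greywater (overflow 51)
  56÷1 = 56 each, +1 to first 0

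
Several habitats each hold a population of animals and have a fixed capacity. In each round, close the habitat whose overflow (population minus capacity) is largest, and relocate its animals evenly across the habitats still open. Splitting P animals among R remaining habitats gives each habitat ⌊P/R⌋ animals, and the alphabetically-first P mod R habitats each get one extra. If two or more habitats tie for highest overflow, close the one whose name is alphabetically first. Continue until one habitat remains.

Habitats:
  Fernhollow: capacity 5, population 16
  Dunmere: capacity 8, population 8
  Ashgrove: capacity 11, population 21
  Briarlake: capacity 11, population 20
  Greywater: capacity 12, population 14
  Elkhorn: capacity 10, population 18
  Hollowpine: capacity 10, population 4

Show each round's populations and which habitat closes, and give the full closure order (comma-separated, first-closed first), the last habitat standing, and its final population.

Round 1: Ashgrove=21 Briarlake=20 Dunmere=8 Elkhorn=18 Fernhollow=16 Greywater=14 Hollowpine=4 → close Fernhollow (overflow 11)
  16÷6 = 2 each, +1 to first 4
Round 2: Ashgrove=24 Briarlake=23 Dunmere=11 Elkhorn=21 Greywater=16 Hollowpine=6 → close Ashgrove (overflow 13)
  24÷5 = 4 each, +1 to first 4
Round 3: Briarlake=28 Dunmere=16 Elkhorn=26 Greywater=21 Hollowpine=10 → close Briarlake (overflow 17)
  28÷4 = 7 each, +1 to first 0
Round 4: Dunmere=23 Elkhorn=33 Greywater=28 Hollowpine=17 → close Elkhorn (overflow 23)
  33÷3 = 11 each, +1 to first 0
Round 5: Dunmere=34 Greywater=39 Hollowpine=28 → close Greywater (overflow 27)
  39÷2 = 19 each, +1 to first 1
Round 6: Dunmere=54 Hollowpine=47 → close Dunmere (overflow 46)
  54÷1 = 54 each, +1 to first 0

Closure order: Fernhollow, Ashgrove, Briarlake, Elkhorn, Greywater, Dunmere
Last habitat: Hollowpine with 101 animals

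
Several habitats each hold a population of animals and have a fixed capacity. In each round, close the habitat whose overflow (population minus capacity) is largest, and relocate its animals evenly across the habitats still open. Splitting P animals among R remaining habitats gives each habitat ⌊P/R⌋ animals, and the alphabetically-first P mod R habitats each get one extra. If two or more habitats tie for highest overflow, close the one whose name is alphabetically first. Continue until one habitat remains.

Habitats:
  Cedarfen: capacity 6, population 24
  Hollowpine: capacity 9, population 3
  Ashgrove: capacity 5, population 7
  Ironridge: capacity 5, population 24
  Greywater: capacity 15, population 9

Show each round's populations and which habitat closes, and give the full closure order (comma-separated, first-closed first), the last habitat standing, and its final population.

Round 1: Ashgrove=7 Cedarfen=24 Greywater=9 Hollowpine=3 Ironridge=24 → close Ironridge (overflow 19)
  24÷4 = 6 each, +1 to first 0
Round 2: Ashgrove=13 Cedarfen=30 Greywater=15 Hollowpine=9 → close Cedarfen (overflow 24)
  30÷3 = 10 each, +1 to first 0
Round 3: Ashgrove=23 Greywater=25 Hollowpine=19 → close Ashgrove (overflow 18)
  23÷2 = 11 each, +1 to first 1
Round 4: Greywater=37 Hollowpine=30 → close Greywater (overflow 22)
  37÷1 = 37 each, +1 to first 0

Closure order: Ironridge, Cedarfen, Ashgrove, Greywater
Last habitat: Hollowpine with 67 animals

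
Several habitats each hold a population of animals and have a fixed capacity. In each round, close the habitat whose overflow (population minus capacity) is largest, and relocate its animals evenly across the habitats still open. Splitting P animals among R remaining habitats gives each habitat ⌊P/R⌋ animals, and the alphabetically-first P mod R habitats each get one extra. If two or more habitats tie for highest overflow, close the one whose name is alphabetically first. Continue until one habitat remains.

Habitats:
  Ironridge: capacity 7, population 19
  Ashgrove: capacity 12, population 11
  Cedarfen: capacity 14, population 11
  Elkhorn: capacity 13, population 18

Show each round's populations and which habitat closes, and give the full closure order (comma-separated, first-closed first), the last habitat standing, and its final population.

Round 1: Ashgrove=11 Cedarfen=11 Elkhorn=18 Ironridge=19 → close Ironridge (overflow 12)
  19÷3 = 6 each, +1 to first 1
Round 2: Ashgrove=18 Cedarfen=17 Elkhorn=24 → close Elkhorn (overflow 11)
  24÷2 = 12 each, +1 to first 0
Round 3: Ashgrove=30 Cedarfen=29 → close Ashgrove (overflow 18)
  30÷1 = 30 each, +1 to first 0

Closure order: Ironridge, Elkhorn, Ashgrove
Last habitat: Cedarfen with 59 animals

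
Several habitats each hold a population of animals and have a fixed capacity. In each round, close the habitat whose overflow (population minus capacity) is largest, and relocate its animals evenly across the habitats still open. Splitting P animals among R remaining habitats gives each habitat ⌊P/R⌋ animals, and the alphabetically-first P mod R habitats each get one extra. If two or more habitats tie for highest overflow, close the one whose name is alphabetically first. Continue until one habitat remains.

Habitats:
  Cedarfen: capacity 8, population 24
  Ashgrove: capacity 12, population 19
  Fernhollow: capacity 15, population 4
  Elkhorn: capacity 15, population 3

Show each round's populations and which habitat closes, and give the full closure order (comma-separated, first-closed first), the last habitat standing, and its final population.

Closure order: Cedarfen, Ashgrove, Elkhorn
Last habitat: Fernhollow with 50 animals

Round 1: Ashgrove=19 Cedarfen=24 Elkhorn=3 Fernhollow=4 → close Cedarfen (overflow 16)
  24÷3 = 8 each, +1 to first 0
Round 2: Ashgrove=27 Elkhorn=11 Fernhollow=12 → close Ashgrove (overflow 15)
  27÷2 = 13 each, +1 to first 1
Round 3: Elkhorn=25 Fernhollow=25 → close Elkhorn (overflow 10)
  25÷1 = 25 each, +1 to first 0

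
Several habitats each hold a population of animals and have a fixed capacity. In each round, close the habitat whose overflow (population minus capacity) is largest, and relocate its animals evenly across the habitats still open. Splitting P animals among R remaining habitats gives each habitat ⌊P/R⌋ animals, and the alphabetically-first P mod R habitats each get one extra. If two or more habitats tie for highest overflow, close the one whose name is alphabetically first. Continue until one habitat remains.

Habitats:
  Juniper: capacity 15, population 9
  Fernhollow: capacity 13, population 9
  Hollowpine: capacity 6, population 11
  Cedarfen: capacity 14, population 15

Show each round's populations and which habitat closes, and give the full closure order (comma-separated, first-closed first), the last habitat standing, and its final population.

Closure order: Hollowpine, Cedarfen, Fernhollow
Last habitat: Juniper with 44 animals

Round 1: Cedarfen=15 Fernhollow=9 Hollowpine=11 Juniper=9 → close Hollowpine (overflow 5)
  11÷3 = 3 each, +1 to first 2
Round 2: Cedarfen=19 Fernhollow=13 Juniper=12 → close Cedarfen (overflow 5)
  19÷2 = 9 each, +1 to first 1
Round 3: Fernhollow=23 Juniper=21 → close Fernhollow (overflow 10)
  23÷1 = 23 each, +1 to first 0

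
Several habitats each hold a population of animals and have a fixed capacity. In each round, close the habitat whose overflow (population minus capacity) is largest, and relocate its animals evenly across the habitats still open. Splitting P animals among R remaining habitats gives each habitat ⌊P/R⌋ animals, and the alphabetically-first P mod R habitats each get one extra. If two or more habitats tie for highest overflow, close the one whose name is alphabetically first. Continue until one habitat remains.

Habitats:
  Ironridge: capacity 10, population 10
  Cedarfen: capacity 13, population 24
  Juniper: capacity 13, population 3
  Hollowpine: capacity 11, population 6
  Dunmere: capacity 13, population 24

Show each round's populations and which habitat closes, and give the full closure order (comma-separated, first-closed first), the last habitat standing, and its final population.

Round 1: Cedarfen=24 Dunmere=24 Hollowpine=6 Ironridge=10 Juniper=3 → close Cedarfen (overflow 11)
  24÷4 = 6 each, +1 to first 0
Round 2: Dunmere=30 Hollowpine=12 Ironridge=16 Juniper=9 → close Dunmere (overflow 17)
  30÷3 = 10 each, +1 to first 0
Round 3: Hollowpine=22 Ironridge=26 Juniper=19 → close Ironridge (overflow 16)
  26÷2 = 13 each, +1 to first 0
Round 4: Hollowpine=35 Juniper=32 → close Hollowpine (overflow 24)
  35÷1 = 35 each, +1 to first 0

Closure order: Cedarfen, Dunmere, Ironridge, Hollowpine
Last habitat: Juniper with 67 animals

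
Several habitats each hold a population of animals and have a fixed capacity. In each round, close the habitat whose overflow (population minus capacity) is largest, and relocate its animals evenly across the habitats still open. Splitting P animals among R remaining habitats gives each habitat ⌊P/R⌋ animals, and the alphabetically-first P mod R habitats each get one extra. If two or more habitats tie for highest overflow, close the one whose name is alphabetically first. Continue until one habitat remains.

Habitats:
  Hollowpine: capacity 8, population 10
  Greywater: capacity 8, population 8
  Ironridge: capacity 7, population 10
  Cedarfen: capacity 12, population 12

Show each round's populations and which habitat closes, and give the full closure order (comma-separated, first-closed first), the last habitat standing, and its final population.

Round 1: Cedarfen=12 Greywater=8 Hollowpine=10 Ironridge=10 → close Ironridge (overflow 3)
  10÷3 = 3 each, +1 to first 1
Round 2: Cedarfen=16 Greywater=11 Hollowpine=13 → close Hollowpine (overflow 5)
  13÷2 = 6 each, +1 to first 1
Round 3: Cedarfen=23 Greywater=17 → close Cedarfen (overflow 11)
  23÷1 = 23 each, +1 to first 0

Closure order: Ironridge, Hollowpine, Cedarfen
Last habitat: Greywater with 40 animals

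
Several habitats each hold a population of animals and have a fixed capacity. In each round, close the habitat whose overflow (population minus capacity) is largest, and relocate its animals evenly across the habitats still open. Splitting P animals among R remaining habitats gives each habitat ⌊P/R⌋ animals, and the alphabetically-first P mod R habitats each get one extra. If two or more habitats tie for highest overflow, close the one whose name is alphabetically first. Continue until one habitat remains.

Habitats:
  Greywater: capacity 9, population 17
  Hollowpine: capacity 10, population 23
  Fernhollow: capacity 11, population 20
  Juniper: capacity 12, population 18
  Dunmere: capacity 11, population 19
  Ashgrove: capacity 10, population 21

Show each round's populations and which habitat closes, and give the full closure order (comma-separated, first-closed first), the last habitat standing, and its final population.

Closure order: Hollowpine, Ashgrove, Fernhollow, Dunmere, Greywater
Last habitat: Juniper with 118 animals

Round 1: Ashgrove=21 Dunmere=19 Fernhollow=20 Greywater=17 Hollowpine=23 Juniper=18 → close Hollowpine (overflow 13)
  23÷5 = 4 each, +1 to first 3
Round 2: Ashgrove=26 Dunmere=24 Fernhollow=25 Greywater=21 Juniper=22 → close Ashgrove (overflow 16)
  26÷4 = 6 each, +1 to first 2
Round 3: Dunmere=31 Fernhollow=32 Greywater=27 Juniper=28 → close Fernhollow (overflow 21)
  32÷3 = 10 each, +1 to first 2
Round 4: Dunmere=42 Greywater=38 Juniper=38 → close Dunmere (overflow 31)
  42÷2 = 21 each, +1 to first 0
Round 5: Greywater=59 Juniper=59 → close Greywater (overflow 50)
  59÷1 = 59 each, +1 to first 0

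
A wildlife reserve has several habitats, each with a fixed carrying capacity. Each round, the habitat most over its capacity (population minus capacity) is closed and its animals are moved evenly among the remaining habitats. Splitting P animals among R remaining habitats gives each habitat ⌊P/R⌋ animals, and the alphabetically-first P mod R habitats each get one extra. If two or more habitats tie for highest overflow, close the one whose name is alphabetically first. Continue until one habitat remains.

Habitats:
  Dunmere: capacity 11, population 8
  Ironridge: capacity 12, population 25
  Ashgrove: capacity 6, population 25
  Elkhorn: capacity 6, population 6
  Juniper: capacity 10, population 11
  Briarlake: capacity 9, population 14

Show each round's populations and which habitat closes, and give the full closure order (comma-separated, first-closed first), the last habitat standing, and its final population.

Round 1: Ashgrove=25 Briarlake=14 Dunmere=8 Elkhorn=6 Ironridge=25 Juniper=11 → close Ashgrove (overflow 19)
  25÷5 = 5 each, +1 to first 0
Round 2: Briarlake=19 Dunmere=13 Elkhorn=11 Ironridge=30 Juniper=16 → close Ironridge (overflow 18)
  30÷4 = 7 each, +1 to first 2
Round 3: Briarlake=27 Dunmere=21 Elkhorn=18 Juniper=23 → close Briarlake (overflow 18)
  27÷3 = 9 each, +1 to first 0
Round 4: Dunmere=30 Elkhorn=27 Juniper=32 → close Juniper (overflow 22)
  32÷2 = 16 each, +1 to first 0
Round 5: Dunmere=46 Elkhorn=43 → close Elkhorn (overflow 37)
  43÷1 = 43 each, +1 to first 0

Closure order: Ashgrove, Ironridge, Briarlake, Juniper, Elkhorn
Last habitat: Dunmere with 89 animals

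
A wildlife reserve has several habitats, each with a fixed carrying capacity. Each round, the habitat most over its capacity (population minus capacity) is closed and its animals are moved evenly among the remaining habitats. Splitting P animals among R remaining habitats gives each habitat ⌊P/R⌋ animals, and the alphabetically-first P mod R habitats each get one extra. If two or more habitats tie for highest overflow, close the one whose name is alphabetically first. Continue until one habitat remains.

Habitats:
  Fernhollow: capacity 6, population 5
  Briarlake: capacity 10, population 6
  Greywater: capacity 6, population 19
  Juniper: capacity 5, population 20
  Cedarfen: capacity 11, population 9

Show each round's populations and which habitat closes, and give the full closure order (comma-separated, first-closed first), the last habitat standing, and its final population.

Closure order: Juniper, Greywater, Fernhollow, Cedarfen
Last habitat: Briarlake with 59 animals

Round 1: Briarlake=6 Cedarfen=9 Fernhollow=5 Greywater=19 Juniper=20 → close Juniper (overflow 15)
  20÷4 = 5 each, +1 to first 0
Round 2: Briarlake=11 Cedarfen=14 Fernhollow=10 Greywater=24 → close Greywater (overflow 18)
  24÷3 = 8 each, +1 to first 0
Round 3: Briarlake=19 Cedarfen=22 Fernhollow=18 → close Fernhollow (overflow 12)
  18÷2 = 9 each, +1 to first 0
Round 4: Briarlake=28 Cedarfen=31 → close Cedarfen (overflow 20)
  31÷1 = 31 each, +1 to first 0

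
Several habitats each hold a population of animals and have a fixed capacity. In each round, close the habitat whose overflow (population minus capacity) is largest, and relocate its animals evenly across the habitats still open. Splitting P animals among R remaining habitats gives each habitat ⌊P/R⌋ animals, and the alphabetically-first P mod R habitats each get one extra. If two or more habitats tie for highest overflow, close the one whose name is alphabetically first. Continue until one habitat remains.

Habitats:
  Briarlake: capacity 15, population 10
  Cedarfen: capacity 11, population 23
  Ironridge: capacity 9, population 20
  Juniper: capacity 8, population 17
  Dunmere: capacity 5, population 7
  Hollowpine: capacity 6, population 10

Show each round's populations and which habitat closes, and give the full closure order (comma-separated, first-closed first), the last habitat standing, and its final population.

Round 1: Briarlake=10 Cedarfen=23 Dunmere=7 Hollowpine=10 Ironridge=20 Juniper=17 → close Cedarfen (overflow 12)
  23÷5 = 4 each, +1 to first 3
Round 2: Briarlake=15 Dunmere=12 Hollowpine=15 Ironridge=24 Juniper=21 → close Ironridge (overflow 15)
  24÷4 = 6 each, +1 to first 0
Round 3: Briarlake=21 Dunmere=18 Hollowpine=21 Juniper=27 → close Juniper (overflow 19)
  27÷3 = 9 each, +1 to first 0
Round 4: Briarlake=30 Dunmere=27 Hollowpine=30 → close Hollowpine (overflow 24)
  30÷2 = 15 each, +1 to first 0
Round 5: Briarlake=45 Dunmere=42 → close Dunmere (overflow 37)
  42÷1 = 42 each, +1 to first 0

Closure order: Cedarfen, Ironridge, Juniper, Hollowpine, Dunmere
Last habitat: Briarlake with 87 animals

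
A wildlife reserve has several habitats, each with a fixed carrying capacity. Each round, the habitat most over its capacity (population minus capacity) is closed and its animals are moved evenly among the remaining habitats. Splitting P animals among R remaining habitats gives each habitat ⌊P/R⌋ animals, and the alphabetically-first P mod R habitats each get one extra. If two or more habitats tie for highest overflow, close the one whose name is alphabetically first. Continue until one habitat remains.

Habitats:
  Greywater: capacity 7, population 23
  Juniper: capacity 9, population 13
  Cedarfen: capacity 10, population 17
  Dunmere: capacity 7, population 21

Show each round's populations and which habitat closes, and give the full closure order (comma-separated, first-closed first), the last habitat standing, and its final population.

Closure order: Greywater, Dunmere, Cedarfen
Last habitat: Juniper with 74 animals

Round 1: Cedarfen=17 Dunmere=21 Greywater=23 Juniper=13 → close Greywater (overflow 16)
  23÷3 = 7 each, +1 to first 2
Round 2: Cedarfen=25 Dunmere=29 Juniper=20 → close Dunmere (overflow 22)
  29÷2 = 14 each, +1 to first 1
Round 3: Cedarfen=40 Juniper=34 → close Cedarfen (overflow 30)
  40÷1 = 40 each, +1 to first 0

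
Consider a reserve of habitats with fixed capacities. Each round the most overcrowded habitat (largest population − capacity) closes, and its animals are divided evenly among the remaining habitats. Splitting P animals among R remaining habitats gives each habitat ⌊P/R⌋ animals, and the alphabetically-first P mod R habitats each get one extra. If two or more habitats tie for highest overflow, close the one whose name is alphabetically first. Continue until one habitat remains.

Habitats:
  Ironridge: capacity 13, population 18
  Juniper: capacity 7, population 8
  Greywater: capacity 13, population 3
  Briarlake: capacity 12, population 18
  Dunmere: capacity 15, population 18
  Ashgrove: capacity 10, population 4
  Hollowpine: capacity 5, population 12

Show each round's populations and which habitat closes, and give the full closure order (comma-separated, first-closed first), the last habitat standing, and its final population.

Round 1: Ashgrove=4 Briarlake=18 Dunmere=18 Greywater=3 Hollowpine=12 Ironridge=18 Juniper=8 → close Hollowpine (overflow 7)
  12÷6 = 2 each, +1 to first 0
Round 2: Ashgrove=6 Briarlake=20 Dunmere=20 Greywater=5 Ironridge=20 Juniper=10 → close Briarlake (overflow 8)
  20÷5 = 4 each, +1 to first 0
Round 3: Ashgrove=10 Dunmere=24 Greywater=9 Ironridge=24 Juniper=14 → close Ironridge (overflow 11)
  24÷4 = 6 each, +1 to first 0
Round 4: Ashgrove=16 Dunmere=30 Greywater=15 Juniper=20 → close Dunmere (overflow 15)
  30÷3 = 10 each, +1 to first 0
Round 5: Ashgrove=26 Greywater=25 Juniper=30 → close Juniper (overflow 23)
  30÷2 = 15 each, +1 to first 0
Round 6: Ashgrove=41 Greywater=40 → close Ashgrove (overflow 31)
  41÷1 = 41 each, +1 to first 0

Closure order: Hollowpine, Briarlake, Ironridge, Dunmere, Juniper, Ashgrove
Last habitat: Greywater with 81 animals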